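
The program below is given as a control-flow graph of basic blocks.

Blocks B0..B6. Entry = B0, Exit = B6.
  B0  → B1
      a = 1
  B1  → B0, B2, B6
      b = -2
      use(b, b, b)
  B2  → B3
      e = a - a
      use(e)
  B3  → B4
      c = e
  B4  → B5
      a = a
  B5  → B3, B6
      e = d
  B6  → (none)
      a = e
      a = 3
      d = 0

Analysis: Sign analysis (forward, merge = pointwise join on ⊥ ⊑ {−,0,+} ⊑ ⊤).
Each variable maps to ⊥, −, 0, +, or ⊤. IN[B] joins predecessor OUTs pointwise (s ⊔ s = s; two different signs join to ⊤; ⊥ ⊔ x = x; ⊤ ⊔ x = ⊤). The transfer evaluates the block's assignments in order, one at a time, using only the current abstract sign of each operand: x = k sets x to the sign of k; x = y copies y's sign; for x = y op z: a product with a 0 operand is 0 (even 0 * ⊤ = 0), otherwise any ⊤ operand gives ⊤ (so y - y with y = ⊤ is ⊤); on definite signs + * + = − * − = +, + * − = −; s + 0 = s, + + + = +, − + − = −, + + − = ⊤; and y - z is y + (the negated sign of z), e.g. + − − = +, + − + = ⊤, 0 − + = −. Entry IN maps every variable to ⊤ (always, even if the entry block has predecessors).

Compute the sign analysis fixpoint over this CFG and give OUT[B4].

Answer: {a: +, b: -, c: ⊤, d: ⊤, e: ⊤, f: ⊤}

Trace:
Fixpoint table:
  B0:  IN=(all ⊤)  OUT={a:+; rest ⊤}
  B1:  IN={a:+; rest ⊤}  OUT={a:+, b:-; rest ⊤}
  B2:  IN={a:+, b:-; rest ⊤}  OUT={a:+, b:-; rest ⊤}
  B3:  IN={a:+, b:-; rest ⊤}  OUT={a:+, b:-; rest ⊤}
  B4:  IN={a:+, b:-; rest ⊤}  OUT={a:+, b:-; rest ⊤}
  B5:  IN={a:+, b:-; rest ⊤}  OUT={a:+, b:-; rest ⊤}
  B6:  IN={a:+, b:-; rest ⊤}  OUT={a:+, b:-, d:0; rest ⊤}

Merge at B4: IN[B4] = OUT[B3] = {a: +, b: -, c: ⊤, d: ⊤, e: ⊤, f: ⊤}
Applying B4's transfer function to that IN value gives OUT[B4] (row B4 above).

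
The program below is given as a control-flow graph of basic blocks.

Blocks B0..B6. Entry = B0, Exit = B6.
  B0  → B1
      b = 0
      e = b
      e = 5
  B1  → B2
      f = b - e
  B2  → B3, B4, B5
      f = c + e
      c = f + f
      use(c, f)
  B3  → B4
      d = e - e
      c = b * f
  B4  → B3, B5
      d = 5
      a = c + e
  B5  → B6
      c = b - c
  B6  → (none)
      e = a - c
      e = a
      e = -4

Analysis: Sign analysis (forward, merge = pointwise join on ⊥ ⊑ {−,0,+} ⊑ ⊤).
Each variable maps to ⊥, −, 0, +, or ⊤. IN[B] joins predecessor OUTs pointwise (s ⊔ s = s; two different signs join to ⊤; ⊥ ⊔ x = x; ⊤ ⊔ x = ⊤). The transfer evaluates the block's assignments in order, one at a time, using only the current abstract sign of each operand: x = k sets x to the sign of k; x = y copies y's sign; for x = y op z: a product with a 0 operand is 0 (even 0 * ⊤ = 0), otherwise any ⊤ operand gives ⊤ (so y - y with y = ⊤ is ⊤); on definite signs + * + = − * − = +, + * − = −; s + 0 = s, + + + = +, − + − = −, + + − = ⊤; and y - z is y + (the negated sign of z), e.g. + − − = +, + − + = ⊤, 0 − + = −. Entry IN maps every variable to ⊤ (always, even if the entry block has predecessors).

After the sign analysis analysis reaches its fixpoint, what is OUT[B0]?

Fixpoint table:
  B0:  IN=(all ⊤)  OUT={b:0, e:+; rest ⊤}
  B1:  IN={b:0, e:+; rest ⊤}  OUT={b:0, e:+, f:-; rest ⊤}
  B2:  IN={b:0, e:+, f:-; rest ⊤}  OUT={b:0, e:+; rest ⊤}
  B3:  IN={b:0, e:+; rest ⊤}  OUT={b:0, c:0, e:+; rest ⊤}
  B4:  IN={b:0, e:+; rest ⊤}  OUT={b:0, d:+, e:+; rest ⊤}
  B5:  IN={b:0, e:+; rest ⊤}  OUT={b:0, e:+; rest ⊤}
  B6:  IN={b:0, e:+; rest ⊤}  OUT={b:0, e:-; rest ⊤}

B0 is the boundary node: IN[B0] = {a: ⊤, b: ⊤, c: ⊤, d: ⊤, e: ⊤, f: ⊤}
Applying B0's transfer function to that IN value gives OUT[B0] (row B0 above).

Answer: {a: ⊤, b: 0, c: ⊤, d: ⊤, e: +, f: ⊤}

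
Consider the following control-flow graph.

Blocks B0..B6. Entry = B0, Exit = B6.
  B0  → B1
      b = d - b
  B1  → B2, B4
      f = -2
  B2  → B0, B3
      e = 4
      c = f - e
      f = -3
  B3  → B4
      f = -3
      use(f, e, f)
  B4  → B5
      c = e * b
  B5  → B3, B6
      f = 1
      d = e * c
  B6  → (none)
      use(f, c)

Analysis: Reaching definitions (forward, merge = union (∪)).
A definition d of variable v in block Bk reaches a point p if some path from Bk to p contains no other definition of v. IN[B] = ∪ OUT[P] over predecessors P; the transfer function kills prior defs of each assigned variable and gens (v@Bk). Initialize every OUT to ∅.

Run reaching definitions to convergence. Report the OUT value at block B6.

Converged values:
  B0:  IN={b@B0, c@B2, e@B2, f@B2}  OUT={b@B0, c@B2, e@B2, f@B2}
  B1:  IN={b@B0, c@B2, e@B2, f@B2}  OUT={b@B0, c@B2, e@B2, f@B1}
  B2:  IN={b@B0, c@B2, e@B2, f@B1}  OUT={b@B0, c@B2, e@B2, f@B2}
  B3:  IN={b@B0, c@B2, c@B4, d@B5, e@B2, f@B2, f@B5}  OUT={b@B0, c@B2, c@B4, d@B5, e@B2, f@B3}
  B4:  IN={b@B0, c@B2, c@B4, d@B5, e@B2, f@B1, f@B3}  OUT={b@B0, c@B4, d@B5, e@B2, f@B1, f@B3}
  B5:  IN={b@B0, c@B4, d@B5, e@B2, f@B1, f@B3}  OUT={b@B0, c@B4, d@B5, e@B2, f@B5}
  B6:  IN={b@B0, c@B4, d@B5, e@B2, f@B5}  OUT={b@B0, c@B4, d@B5, e@B2, f@B5}

Merge at B6: IN[B6] = OUT[B5] = {b@B0, c@B4, d@B5, e@B2, f@B5}
Applying B6's transfer function to that IN value gives OUT[B6] (row B6 above).

Answer: {b@B0, c@B4, d@B5, e@B2, f@B5}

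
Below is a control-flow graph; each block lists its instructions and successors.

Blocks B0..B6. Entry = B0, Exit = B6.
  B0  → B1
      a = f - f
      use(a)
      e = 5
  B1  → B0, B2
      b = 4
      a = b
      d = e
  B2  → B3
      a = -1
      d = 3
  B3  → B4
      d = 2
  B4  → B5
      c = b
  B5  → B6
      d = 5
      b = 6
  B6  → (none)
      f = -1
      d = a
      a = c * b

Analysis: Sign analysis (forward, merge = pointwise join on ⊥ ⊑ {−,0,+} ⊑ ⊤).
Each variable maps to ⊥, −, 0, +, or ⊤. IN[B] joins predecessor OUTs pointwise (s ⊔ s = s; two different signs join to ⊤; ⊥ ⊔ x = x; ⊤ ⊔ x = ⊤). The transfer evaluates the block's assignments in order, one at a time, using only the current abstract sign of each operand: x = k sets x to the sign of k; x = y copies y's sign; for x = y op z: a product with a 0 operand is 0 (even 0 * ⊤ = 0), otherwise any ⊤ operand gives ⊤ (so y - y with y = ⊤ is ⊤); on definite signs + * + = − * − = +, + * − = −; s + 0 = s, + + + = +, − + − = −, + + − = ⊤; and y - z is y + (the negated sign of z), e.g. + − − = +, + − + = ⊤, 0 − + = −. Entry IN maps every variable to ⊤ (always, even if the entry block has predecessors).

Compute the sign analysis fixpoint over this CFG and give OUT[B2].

Converged values:
  B0:  IN=(all ⊤)  OUT={e:+; rest ⊤}
  B1:  IN={e:+; rest ⊤}  OUT={a:+, b:+, d:+, e:+; rest ⊤}
  B2:  IN={a:+, b:+, d:+, e:+; rest ⊤}  OUT={a:-, b:+, d:+, e:+; rest ⊤}
  B3:  IN={a:-, b:+, d:+, e:+; rest ⊤}  OUT={a:-, b:+, d:+, e:+; rest ⊤}
  B4:  IN={a:-, b:+, d:+, e:+; rest ⊤}  OUT={a:-, b:+, c:+, d:+, e:+; rest ⊤}
  B5:  IN={a:-, b:+, c:+, d:+, e:+; rest ⊤}  OUT={a:-, b:+, c:+, d:+, e:+; rest ⊤}
  B6:  IN={a:-, b:+, c:+, d:+, e:+; rest ⊤}  OUT={a:+, b:+, c:+, d:-, e:+, f:-; rest ⊤}

Merge at B2: IN[B2] = OUT[B1] = {a: +, b: +, c: ⊤, d: +, e: +, f: ⊤}
Applying B2's transfer function to that IN value gives OUT[B2] (row B2 above).

Answer: {a: -, b: +, c: ⊤, d: +, e: +, f: ⊤}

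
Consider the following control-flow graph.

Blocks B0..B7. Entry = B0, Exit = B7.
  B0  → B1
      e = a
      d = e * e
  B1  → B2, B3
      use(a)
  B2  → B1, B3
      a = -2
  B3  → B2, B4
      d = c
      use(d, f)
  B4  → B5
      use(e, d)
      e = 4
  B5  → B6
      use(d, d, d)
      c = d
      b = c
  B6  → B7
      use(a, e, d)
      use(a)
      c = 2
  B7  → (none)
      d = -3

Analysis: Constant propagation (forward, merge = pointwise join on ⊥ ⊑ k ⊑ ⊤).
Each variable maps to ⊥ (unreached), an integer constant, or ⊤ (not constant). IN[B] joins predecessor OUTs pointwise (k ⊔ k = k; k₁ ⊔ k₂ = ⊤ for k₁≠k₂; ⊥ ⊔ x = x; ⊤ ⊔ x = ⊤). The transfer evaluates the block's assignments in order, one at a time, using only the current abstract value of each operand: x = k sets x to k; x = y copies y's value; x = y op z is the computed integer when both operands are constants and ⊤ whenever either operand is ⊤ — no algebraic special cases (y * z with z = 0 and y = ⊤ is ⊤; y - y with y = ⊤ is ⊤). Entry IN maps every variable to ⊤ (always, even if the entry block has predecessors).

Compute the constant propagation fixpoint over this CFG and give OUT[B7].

Fixpoint table:
  B0: | IN=(all ⊤) | OUT=(all ⊤)
  B1: | IN=(all ⊤) | OUT=(all ⊤)
  B2: | IN=(all ⊤) | OUT={a:-2; rest ⊤}
  B3: | IN=(all ⊤) | OUT=(all ⊤)
  B4: | IN=(all ⊤) | OUT={e:4; rest ⊤}
  B5: | IN={e:4; rest ⊤} | OUT={e:4; rest ⊤}
  B6: | IN={e:4; rest ⊤} | OUT={c:2, e:4; rest ⊤}
  B7: | IN={c:2, e:4; rest ⊤} | OUT={c:2, d:-3, e:4; rest ⊤}

Merge at B7: IN[B7] = OUT[B6] = {a: ⊤, b: ⊤, c: 2, d: ⊤, e: 4, f: ⊤}
Applying B7's transfer function to that IN value gives OUT[B7] (row B7 above).

Answer: {a: ⊤, b: ⊤, c: 2, d: -3, e: 4, f: ⊤}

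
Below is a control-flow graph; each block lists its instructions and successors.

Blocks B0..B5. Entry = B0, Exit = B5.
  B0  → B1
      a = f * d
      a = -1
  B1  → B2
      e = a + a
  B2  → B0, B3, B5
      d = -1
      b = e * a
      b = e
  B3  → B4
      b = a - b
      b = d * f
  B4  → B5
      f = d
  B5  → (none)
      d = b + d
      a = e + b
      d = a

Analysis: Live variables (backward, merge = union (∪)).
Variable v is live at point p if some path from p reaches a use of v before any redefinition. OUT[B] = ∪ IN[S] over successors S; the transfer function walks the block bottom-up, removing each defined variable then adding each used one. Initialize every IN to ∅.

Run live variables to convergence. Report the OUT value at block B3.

Per-block solution:
  B0:  IN={d, f}  OUT={a, f}
  B1:  IN={a, f}  OUT={a, e, f}
  B2:  IN={a, e, f}  OUT={a, b, d, e, f}
  B3:  IN={a, b, d, e, f}  OUT={b, d, e}
  B4:  IN={b, d, e}  OUT={b, d, e}
  B5:  IN={b, d, e}  OUT={}

Merge at B3: OUT[B3] = IN[B4] = {b, d, e}

Answer: {b, d, e}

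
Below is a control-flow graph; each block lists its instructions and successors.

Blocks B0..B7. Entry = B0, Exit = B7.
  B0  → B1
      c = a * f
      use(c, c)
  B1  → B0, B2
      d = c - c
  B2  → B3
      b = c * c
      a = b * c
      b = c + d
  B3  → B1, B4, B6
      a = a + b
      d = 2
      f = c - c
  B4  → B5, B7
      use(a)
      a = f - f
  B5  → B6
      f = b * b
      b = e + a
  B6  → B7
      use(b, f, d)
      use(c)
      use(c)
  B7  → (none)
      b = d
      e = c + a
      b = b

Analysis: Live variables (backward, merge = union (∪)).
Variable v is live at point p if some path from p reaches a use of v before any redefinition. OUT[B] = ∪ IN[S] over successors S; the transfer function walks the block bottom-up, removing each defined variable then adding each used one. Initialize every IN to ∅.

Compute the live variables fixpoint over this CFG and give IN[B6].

Answer: {a, b, c, d, f}

Derivation:
Converged values:
  B0:  IN={a, e, f}  OUT={a, c, e, f}
  B1:  IN={a, c, e, f}  OUT={a, c, d, e, f}
  B2:  IN={c, d, e}  OUT={a, b, c, e}
  B3:  IN={a, b, c, e}  OUT={a, b, c, d, e, f}
  B4:  IN={a, b, c, d, e, f}  OUT={a, b, c, d, e}
  B5:  IN={a, b, c, d, e}  OUT={a, b, c, d, f}
  B6:  IN={a, b, c, d, f}  OUT={a, c, d}
  B7:  IN={a, c, d}  OUT={}

Merge at B6: OUT[B6] = IN[B7] = {a, c, d}
Applying B6's transfer function to that OUT value gives IN[B6] (row B6 above).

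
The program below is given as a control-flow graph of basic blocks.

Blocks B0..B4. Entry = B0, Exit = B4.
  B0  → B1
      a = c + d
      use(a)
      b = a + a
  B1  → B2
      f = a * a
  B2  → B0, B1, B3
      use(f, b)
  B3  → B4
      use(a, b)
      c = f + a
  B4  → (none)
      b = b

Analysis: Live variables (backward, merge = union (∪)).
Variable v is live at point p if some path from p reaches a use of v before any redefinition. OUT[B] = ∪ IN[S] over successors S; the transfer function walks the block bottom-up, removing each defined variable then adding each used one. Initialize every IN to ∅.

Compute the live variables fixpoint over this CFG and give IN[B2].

Per-block solution:
  B0:  IN={c, d}  OUT={a, b, c, d}
  B1:  IN={a, b, c, d}  OUT={a, b, c, d, f}
  B2:  IN={a, b, c, d, f}  OUT={a, b, c, d, f}
  B3:  IN={a, b, f}  OUT={b}
  B4:  IN={b}  OUT={}

Merge at B2: OUT[B2] = IN[B0] ⊔ IN[B1] ⊔ IN[B3] = {a, b, c, d, f}
Applying B2's transfer function to that OUT value gives IN[B2] (row B2 above).

Answer: {a, b, c, d, f}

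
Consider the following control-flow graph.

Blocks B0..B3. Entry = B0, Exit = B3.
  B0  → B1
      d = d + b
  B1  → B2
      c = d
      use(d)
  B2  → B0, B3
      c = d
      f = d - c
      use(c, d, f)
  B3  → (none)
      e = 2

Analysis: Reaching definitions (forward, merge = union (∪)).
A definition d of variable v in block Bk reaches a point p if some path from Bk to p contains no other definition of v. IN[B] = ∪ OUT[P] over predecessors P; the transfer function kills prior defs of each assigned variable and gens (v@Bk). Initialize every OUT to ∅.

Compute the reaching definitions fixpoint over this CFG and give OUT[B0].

Converged values:
  B0:   IN={c@B2, d@B0, f@B2}   OUT={c@B2, d@B0, f@B2}
  B1:   IN={c@B2, d@B0, f@B2}   OUT={c@B1, d@B0, f@B2}
  B2:   IN={c@B1, d@B0, f@B2}   OUT={c@B2, d@B0, f@B2}
  B3:   IN={c@B2, d@B0, f@B2}   OUT={c@B2, d@B0, e@B3, f@B2}

Merge at B0 (entry node, so the boundary value {} is joined with the incoming edge(s)): IN[B0] = {} ⊔ OUT[B2] = {c@B2, d@B0, f@B2}
Applying B0's transfer function to that IN value gives OUT[B0] (row B0 above).

Answer: {c@B2, d@B0, f@B2}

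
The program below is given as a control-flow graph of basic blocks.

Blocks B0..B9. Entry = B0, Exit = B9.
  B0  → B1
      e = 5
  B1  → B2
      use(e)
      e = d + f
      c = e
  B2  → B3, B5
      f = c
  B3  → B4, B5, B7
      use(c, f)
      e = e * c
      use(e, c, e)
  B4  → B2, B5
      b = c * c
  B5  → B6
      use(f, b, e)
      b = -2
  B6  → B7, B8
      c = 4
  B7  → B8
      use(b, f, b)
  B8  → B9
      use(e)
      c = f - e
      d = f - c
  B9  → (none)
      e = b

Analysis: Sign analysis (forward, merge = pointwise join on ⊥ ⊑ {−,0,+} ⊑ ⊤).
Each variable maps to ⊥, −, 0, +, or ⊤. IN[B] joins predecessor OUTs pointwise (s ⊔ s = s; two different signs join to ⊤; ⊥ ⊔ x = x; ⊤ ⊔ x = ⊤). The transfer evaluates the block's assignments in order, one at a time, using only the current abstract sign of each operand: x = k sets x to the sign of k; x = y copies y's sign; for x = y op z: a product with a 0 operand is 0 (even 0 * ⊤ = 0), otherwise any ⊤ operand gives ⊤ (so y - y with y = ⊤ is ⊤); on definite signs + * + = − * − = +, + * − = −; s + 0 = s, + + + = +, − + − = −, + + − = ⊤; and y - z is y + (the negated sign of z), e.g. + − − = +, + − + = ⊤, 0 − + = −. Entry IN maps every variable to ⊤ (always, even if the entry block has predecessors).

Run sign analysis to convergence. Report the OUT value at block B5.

Answer: {a: ⊤, b: -, c: ⊤, d: ⊤, e: ⊤, f: ⊤}

Working:
Fixpoint table:
  B0:   IN=(all ⊤)   OUT={e:+; rest ⊤}
  B1:   IN={e:+; rest ⊤}   OUT=(all ⊤)
  B2:   IN=(all ⊤)   OUT=(all ⊤)
  B3:   IN=(all ⊤)   OUT=(all ⊤)
  B4:   IN=(all ⊤)   OUT=(all ⊤)
  B5:   IN=(all ⊤)   OUT={b:-; rest ⊤}
  B6:   IN={b:-; rest ⊤}   OUT={b:-, c:+; rest ⊤}
  B7:   IN=(all ⊤)   OUT=(all ⊤)
  B8:   IN=(all ⊤)   OUT=(all ⊤)
  B9:   IN=(all ⊤)   OUT=(all ⊤)

Merge at B5: IN[B5] = OUT[B2] ⊔ OUT[B3] ⊔ OUT[B4] = {a: ⊤, b: ⊤, c: ⊤, d: ⊤, e: ⊤, f: ⊤}
Applying B5's transfer function to that IN value gives OUT[B5] (row B5 above).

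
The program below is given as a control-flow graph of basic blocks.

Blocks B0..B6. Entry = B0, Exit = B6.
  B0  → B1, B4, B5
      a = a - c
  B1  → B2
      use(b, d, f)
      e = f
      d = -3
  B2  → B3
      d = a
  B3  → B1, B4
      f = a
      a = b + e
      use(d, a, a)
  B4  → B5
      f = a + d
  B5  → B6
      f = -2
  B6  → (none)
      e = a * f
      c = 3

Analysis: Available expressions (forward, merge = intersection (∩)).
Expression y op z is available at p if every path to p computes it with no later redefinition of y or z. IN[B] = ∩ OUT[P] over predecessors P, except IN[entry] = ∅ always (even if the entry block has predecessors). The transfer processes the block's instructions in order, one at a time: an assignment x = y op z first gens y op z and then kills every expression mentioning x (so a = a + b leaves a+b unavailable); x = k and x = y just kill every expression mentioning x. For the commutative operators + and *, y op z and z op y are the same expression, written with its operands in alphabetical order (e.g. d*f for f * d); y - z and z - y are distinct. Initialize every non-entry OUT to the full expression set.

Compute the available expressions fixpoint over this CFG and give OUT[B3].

Fixpoint table:
  B0:  IN={}  OUT={}
  B1:  IN={}  OUT={}
  B2:  IN={}  OUT={}
  B3:  IN={}  OUT={b+e}
  B4:  IN={}  OUT={a+d}
  B5:  IN={}  OUT={}
  B6:  IN={}  OUT={a*f}

Merge at B3: IN[B3] = OUT[B2] = {}
Applying B3's transfer function to that IN value gives OUT[B3] (row B3 above).

Answer: {b+e}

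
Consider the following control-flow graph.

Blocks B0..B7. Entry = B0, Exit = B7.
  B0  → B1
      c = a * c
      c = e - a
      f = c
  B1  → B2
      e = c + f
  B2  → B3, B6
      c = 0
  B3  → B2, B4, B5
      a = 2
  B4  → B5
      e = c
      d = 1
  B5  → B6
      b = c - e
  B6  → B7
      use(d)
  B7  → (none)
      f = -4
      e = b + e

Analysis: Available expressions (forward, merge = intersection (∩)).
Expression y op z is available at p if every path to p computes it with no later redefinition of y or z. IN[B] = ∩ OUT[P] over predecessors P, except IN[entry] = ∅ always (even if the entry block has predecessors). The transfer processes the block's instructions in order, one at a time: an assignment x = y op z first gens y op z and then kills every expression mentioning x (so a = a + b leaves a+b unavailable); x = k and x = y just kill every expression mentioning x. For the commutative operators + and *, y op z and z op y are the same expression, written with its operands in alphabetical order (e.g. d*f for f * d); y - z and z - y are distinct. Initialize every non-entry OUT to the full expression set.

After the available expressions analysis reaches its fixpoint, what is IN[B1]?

Fixpoint table:
  B0:   IN={}   OUT={e-a}
  B1:   IN={e-a}   OUT={c+f}
  B2:   IN={}   OUT={}
  B3:   IN={}   OUT={}
  B4:   IN={}   OUT={}
  B5:   IN={}   OUT={c-e}
  B6:   IN={}   OUT={}
  B7:   IN={}   OUT={}

Merge at B1: IN[B1] = OUT[B0] = {e-a}

Answer: {e-a}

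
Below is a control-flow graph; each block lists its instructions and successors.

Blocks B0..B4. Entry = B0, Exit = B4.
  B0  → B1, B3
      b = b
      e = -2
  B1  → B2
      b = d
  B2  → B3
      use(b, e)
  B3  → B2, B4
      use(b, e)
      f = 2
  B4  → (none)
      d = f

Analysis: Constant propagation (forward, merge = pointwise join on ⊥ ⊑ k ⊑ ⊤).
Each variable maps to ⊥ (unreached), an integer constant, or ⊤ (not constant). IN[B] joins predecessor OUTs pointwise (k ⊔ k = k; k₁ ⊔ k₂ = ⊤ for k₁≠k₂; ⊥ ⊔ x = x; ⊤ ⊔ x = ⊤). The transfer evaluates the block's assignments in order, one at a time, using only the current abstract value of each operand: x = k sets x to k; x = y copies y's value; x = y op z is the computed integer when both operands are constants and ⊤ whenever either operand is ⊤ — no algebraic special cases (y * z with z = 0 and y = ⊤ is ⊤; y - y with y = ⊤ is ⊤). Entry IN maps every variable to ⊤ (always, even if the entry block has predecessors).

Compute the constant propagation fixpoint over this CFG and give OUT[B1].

Answer: {a: ⊤, b: ⊤, c: ⊤, d: ⊤, e: -2, f: ⊤}

Trace:
Per-block solution:
  B0:   IN=(all ⊤)   OUT={e:-2; rest ⊤}
  B1:   IN={e:-2; rest ⊤}   OUT={e:-2; rest ⊤}
  B2:   IN={e:-2; rest ⊤}   OUT={e:-2; rest ⊤}
  B3:   IN={e:-2; rest ⊤}   OUT={e:-2, f:2; rest ⊤}
  B4:   IN={e:-2, f:2; rest ⊤}   OUT={d:2, e:-2, f:2; rest ⊤}

Merge at B1: IN[B1] = OUT[B0] = {a: ⊤, b: ⊤, c: ⊤, d: ⊤, e: -2, f: ⊤}
Applying B1's transfer function to that IN value gives OUT[B1] (row B1 above).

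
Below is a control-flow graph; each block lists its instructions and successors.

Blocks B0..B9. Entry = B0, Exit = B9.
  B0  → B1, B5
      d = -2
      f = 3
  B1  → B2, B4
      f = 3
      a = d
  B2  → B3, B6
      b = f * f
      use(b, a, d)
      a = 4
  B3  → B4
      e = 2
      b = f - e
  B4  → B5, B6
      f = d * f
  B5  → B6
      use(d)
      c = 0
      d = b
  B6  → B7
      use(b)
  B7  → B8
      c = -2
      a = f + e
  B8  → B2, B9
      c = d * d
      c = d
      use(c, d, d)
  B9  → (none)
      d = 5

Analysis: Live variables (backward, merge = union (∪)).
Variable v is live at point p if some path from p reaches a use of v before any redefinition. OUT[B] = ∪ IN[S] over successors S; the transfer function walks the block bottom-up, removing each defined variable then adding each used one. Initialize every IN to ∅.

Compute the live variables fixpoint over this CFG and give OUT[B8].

Fixpoint table:
  B0: | IN={b, e} | OUT={b, d, e, f}
  B1: | IN={b, d, e} | OUT={a, b, d, e, f}
  B2: | IN={a, d, e, f} | OUT={b, d, e, f}
  B3: | IN={d, f} | OUT={b, d, e, f}
  B4: | IN={b, d, e, f} | OUT={b, d, e, f}
  B5: | IN={b, d, e, f} | OUT={b, d, e, f}
  B6: | IN={b, d, e, f} | OUT={d, e, f}
  B7: | IN={d, e, f} | OUT={a, d, e, f}
  B8: | IN={a, d, e, f} | OUT={a, d, e, f}
  B9: | IN={} | OUT={}

Merge at B8: OUT[B8] = IN[B2] ⊔ IN[B9] = {a, d, e, f}

Answer: {a, d, e, f}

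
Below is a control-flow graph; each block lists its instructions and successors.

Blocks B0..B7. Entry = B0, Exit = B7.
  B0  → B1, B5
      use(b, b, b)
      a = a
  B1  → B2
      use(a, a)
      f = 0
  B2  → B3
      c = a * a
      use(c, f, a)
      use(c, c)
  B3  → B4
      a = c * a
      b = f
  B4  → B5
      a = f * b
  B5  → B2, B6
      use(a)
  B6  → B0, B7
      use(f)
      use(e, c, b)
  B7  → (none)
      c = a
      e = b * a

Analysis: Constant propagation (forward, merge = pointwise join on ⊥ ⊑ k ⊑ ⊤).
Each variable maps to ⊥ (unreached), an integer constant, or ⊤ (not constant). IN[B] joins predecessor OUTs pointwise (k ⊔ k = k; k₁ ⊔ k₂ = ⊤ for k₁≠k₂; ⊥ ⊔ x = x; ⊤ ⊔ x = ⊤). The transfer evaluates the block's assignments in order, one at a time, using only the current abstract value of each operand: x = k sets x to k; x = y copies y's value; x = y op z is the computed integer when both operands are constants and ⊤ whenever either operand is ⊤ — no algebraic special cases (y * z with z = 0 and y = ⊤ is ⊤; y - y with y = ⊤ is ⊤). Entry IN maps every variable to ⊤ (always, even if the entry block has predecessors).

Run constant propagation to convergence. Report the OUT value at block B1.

Converged values:
  B0:   IN=(all ⊤)   OUT=(all ⊤)
  B1:   IN=(all ⊤)   OUT={f:0; rest ⊤}
  B2:   IN=(all ⊤)   OUT=(all ⊤)
  B3:   IN=(all ⊤)   OUT=(all ⊤)
  B4:   IN=(all ⊤)   OUT=(all ⊤)
  B5:   IN=(all ⊤)   OUT=(all ⊤)
  B6:   IN=(all ⊤)   OUT=(all ⊤)
  B7:   IN=(all ⊤)   OUT=(all ⊤)

Merge at B1: IN[B1] = OUT[B0] = {a: ⊤, b: ⊤, c: ⊤, d: ⊤, e: ⊤, f: ⊤}
Applying B1's transfer function to that IN value gives OUT[B1] (row B1 above).

Answer: {a: ⊤, b: ⊤, c: ⊤, d: ⊤, e: ⊤, f: 0}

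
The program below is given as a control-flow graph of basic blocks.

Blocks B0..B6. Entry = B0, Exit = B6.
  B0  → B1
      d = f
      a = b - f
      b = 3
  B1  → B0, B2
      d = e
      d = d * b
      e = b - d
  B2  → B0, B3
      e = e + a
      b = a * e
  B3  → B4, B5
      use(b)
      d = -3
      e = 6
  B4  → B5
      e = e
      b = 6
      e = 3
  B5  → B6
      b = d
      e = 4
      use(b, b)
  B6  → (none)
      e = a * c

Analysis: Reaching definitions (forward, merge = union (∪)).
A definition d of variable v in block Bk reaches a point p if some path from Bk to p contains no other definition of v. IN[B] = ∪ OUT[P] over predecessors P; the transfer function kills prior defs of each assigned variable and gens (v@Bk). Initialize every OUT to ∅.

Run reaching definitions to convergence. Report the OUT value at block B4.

Answer: {a@B0, b@B4, d@B3, e@B4}

Trace:
Converged values:
  B0:   IN={a@B0, b@B0, b@B2, d@B1, e@B1, e@B2}   OUT={a@B0, b@B0, d@B0, e@B1, e@B2}
  B1:   IN={a@B0, b@B0, d@B0, e@B1, e@B2}   OUT={a@B0, b@B0, d@B1, e@B1}
  B2:   IN={a@B0, b@B0, d@B1, e@B1}   OUT={a@B0, b@B2, d@B1, e@B2}
  B3:   IN={a@B0, b@B2, d@B1, e@B2}   OUT={a@B0, b@B2, d@B3, e@B3}
  B4:   IN={a@B0, b@B2, d@B3, e@B3}   OUT={a@B0, b@B4, d@B3, e@B4}
  B5:   IN={a@B0, b@B2, b@B4, d@B3, e@B3, e@B4}   OUT={a@B0, b@B5, d@B3, e@B5}
  B6:   IN={a@B0, b@B5, d@B3, e@B5}   OUT={a@B0, b@B5, d@B3, e@B6}

Merge at B4: IN[B4] = OUT[B3] = {a@B0, b@B2, d@B3, e@B3}
Applying B4's transfer function to that IN value gives OUT[B4] (row B4 above).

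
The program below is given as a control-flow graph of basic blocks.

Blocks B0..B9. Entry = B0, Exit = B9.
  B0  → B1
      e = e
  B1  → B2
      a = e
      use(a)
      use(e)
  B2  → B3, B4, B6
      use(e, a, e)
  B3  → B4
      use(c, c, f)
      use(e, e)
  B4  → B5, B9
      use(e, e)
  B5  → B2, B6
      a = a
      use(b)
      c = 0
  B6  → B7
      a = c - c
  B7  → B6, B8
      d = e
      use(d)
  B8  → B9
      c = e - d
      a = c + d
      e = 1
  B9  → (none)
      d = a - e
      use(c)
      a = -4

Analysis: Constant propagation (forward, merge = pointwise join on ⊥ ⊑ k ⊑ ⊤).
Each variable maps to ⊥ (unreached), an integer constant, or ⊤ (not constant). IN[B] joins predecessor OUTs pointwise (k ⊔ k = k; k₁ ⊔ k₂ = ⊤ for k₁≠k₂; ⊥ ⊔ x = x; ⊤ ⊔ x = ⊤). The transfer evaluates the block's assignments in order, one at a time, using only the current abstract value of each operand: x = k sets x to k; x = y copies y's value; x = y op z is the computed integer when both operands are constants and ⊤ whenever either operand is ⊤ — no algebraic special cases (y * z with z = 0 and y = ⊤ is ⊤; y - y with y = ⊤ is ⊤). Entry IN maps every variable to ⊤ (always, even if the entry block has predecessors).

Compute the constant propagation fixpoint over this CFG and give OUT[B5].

Converged values:
  B0:  IN=(all ⊤)  OUT=(all ⊤)
  B1:  IN=(all ⊤)  OUT=(all ⊤)
  B2:  IN=(all ⊤)  OUT=(all ⊤)
  B3:  IN=(all ⊤)  OUT=(all ⊤)
  B4:  IN=(all ⊤)  OUT=(all ⊤)
  B5:  IN=(all ⊤)  OUT={c:0; rest ⊤}
  B6:  IN=(all ⊤)  OUT=(all ⊤)
  B7:  IN=(all ⊤)  OUT=(all ⊤)
  B8:  IN=(all ⊤)  OUT={e:1; rest ⊤}
  B9:  IN=(all ⊤)  OUT={a:-4; rest ⊤}

Merge at B5: IN[B5] = OUT[B4] = {a: ⊤, b: ⊤, c: ⊤, d: ⊤, e: ⊤, f: ⊤}
Applying B5's transfer function to that IN value gives OUT[B5] (row B5 above).

Answer: {a: ⊤, b: ⊤, c: 0, d: ⊤, e: ⊤, f: ⊤}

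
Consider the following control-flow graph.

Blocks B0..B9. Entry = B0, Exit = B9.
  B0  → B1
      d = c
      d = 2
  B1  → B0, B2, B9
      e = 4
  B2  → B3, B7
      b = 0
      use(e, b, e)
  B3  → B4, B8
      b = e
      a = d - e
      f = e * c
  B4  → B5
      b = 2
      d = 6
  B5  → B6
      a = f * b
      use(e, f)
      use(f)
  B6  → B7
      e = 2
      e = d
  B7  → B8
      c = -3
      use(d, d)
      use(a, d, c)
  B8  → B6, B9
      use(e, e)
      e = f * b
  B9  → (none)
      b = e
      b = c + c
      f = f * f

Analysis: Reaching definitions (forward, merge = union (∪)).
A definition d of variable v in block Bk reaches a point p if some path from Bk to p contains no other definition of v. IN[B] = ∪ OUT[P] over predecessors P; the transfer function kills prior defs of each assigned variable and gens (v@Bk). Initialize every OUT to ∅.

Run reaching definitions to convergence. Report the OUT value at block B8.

Answer: {a@B3, a@B5, b@B2, b@B3, b@B4, c@B7, d@B0, d@B4, e@B8, f@B3}

Trace:
Per-block solution:
  B0:  IN={d@B0, e@B1}  OUT={d@B0, e@B1}
  B1:  IN={d@B0, e@B1}  OUT={d@B0, e@B1}
  B2:  IN={d@B0, e@B1}  OUT={b@B2, d@B0, e@B1}
  B3:  IN={b@B2, d@B0, e@B1}  OUT={a@B3, b@B3, d@B0, e@B1, f@B3}
  B4:  IN={a@B3, b@B3, d@B0, e@B1, f@B3}  OUT={a@B3, b@B4, d@B4, e@B1, f@B3}
  B5:  IN={a@B3, b@B4, d@B4, e@B1, f@B3}  OUT={a@B5, b@B4, d@B4, e@B1, f@B3}
  B6:  IN={a@B3, a@B5, b@B2, b@B3, b@B4, c@B7, d@B0, d@B4, e@B1, e@B8, f@B3}  OUT={a@B3, a@B5, b@B2, b@B3, b@B4, c@B7, d@B0, d@B4, e@B6, f@B3}
  B7:  IN={a@B3, a@B5, b@B2, b@B3, b@B4, c@B7, d@B0, d@B4, e@B1, e@B6, f@B3}  OUT={a@B3, a@B5, b@B2, b@B3, b@B4, c@B7, d@B0, d@B4, e@B1, e@B6, f@B3}
  B8:  IN={a@B3, a@B5, b@B2, b@B3, b@B4, c@B7, d@B0, d@B4, e@B1, e@B6, f@B3}  OUT={a@B3, a@B5, b@B2, b@B3, b@B4, c@B7, d@B0, d@B4, e@B8, f@B3}
  B9:  IN={a@B3, a@B5, b@B2, b@B3, b@B4, c@B7, d@B0, d@B4, e@B1, e@B8, f@B3}  OUT={a@B3, a@B5, b@B9, c@B7, d@B0, d@B4, e@B1, e@B8, f@B9}

Merge at B8: IN[B8] = OUT[B3] ⊔ OUT[B7] = {a@B3, a@B5, b@B2, b@B3, b@B4, c@B7, d@B0, d@B4, e@B1, e@B6, f@B3}
Applying B8's transfer function to that IN value gives OUT[B8] (row B8 above).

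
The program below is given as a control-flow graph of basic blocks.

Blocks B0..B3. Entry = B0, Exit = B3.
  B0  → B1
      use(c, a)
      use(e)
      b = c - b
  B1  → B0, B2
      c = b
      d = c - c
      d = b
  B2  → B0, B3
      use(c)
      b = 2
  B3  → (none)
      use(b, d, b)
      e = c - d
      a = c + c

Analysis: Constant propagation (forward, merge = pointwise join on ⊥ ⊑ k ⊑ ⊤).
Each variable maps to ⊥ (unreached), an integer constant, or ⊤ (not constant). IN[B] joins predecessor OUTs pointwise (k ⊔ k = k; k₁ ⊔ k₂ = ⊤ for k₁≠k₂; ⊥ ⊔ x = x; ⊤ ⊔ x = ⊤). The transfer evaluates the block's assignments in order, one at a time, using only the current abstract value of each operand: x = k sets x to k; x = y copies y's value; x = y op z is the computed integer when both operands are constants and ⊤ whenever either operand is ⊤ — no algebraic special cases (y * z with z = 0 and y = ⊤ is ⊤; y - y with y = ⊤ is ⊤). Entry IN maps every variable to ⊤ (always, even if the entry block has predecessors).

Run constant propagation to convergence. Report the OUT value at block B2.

Fixpoint table:
  B0:  IN=(all ⊤)  OUT=(all ⊤)
  B1:  IN=(all ⊤)  OUT=(all ⊤)
  B2:  IN=(all ⊤)  OUT={b:2; rest ⊤}
  B3:  IN={b:2; rest ⊤}  OUT={b:2; rest ⊤}

Merge at B2: IN[B2] = OUT[B1] = {a: ⊤, b: ⊤, c: ⊤, d: ⊤, e: ⊤, f: ⊤}
Applying B2's transfer function to that IN value gives OUT[B2] (row B2 above).

Answer: {a: ⊤, b: 2, c: ⊤, d: ⊤, e: ⊤, f: ⊤}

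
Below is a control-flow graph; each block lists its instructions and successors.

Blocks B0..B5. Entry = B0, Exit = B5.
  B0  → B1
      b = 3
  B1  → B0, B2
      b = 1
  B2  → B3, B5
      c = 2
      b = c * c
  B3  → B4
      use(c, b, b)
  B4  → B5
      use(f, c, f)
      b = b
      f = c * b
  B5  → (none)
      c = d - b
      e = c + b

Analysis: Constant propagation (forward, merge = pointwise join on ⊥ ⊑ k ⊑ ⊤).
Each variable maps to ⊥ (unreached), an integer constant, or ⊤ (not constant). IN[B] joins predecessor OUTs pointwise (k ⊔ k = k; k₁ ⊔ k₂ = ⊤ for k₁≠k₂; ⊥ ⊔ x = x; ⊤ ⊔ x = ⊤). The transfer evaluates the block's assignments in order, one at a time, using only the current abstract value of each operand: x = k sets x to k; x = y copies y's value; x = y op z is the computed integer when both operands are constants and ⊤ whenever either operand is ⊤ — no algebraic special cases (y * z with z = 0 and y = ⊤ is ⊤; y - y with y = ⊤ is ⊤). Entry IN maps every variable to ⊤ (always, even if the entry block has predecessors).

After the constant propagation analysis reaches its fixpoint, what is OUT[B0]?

Answer: {a: ⊤, b: 3, c: ⊤, d: ⊤, e: ⊤, f: ⊤}

Trace:
Fixpoint table:
  B0:  IN=(all ⊤)  OUT={b:3; rest ⊤}
  B1:  IN={b:3; rest ⊤}  OUT={b:1; rest ⊤}
  B2:  IN={b:1; rest ⊤}  OUT={b:4, c:2; rest ⊤}
  B3:  IN={b:4, c:2; rest ⊤}  OUT={b:4, c:2; rest ⊤}
  B4:  IN={b:4, c:2; rest ⊤}  OUT={b:4, c:2, f:8; rest ⊤}
  B5:  IN={b:4, c:2; rest ⊤}  OUT={b:4; rest ⊤}

Merge at B0 (entry node, so the boundary value (all ⊤) is joined with the incoming edge(s)): IN[B0] = (all ⊤) ⊔ OUT[B1] = {a: ⊤, b: ⊤, c: ⊤, d: ⊤, e: ⊤, f: ⊤}
Applying B0's transfer function to that IN value gives OUT[B0] (row B0 above).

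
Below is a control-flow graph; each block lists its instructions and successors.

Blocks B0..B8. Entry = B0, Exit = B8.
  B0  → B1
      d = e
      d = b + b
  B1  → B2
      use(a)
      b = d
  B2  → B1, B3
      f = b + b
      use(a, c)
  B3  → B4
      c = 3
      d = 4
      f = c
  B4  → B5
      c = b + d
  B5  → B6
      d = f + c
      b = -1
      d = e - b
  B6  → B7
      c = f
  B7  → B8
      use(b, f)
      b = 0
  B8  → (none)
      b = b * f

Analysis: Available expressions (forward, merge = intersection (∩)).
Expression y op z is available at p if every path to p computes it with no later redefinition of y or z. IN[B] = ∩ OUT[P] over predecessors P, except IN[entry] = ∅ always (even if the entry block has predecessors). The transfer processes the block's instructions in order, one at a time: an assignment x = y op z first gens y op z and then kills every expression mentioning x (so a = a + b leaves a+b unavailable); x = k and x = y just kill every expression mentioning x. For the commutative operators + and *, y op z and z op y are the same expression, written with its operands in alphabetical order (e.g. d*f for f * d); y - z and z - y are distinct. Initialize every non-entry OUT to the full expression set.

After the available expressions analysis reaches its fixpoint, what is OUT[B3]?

Answer: {b+b}

Working:
Fixpoint table:
  B0: | IN={} | OUT={b+b}
  B1: | IN={b+b} | OUT={}
  B2: | IN={} | OUT={b+b}
  B3: | IN={b+b} | OUT={b+b}
  B4: | IN={b+b} | OUT={b+b, b+d}
  B5: | IN={b+b, b+d} | OUT={c+f, e-b}
  B6: | IN={c+f, e-b} | OUT={e-b}
  B7: | IN={e-b} | OUT={}
  B8: | IN={} | OUT={}

Merge at B3: IN[B3] = OUT[B2] = {b+b}
Applying B3's transfer function to that IN value gives OUT[B3] (row B3 above).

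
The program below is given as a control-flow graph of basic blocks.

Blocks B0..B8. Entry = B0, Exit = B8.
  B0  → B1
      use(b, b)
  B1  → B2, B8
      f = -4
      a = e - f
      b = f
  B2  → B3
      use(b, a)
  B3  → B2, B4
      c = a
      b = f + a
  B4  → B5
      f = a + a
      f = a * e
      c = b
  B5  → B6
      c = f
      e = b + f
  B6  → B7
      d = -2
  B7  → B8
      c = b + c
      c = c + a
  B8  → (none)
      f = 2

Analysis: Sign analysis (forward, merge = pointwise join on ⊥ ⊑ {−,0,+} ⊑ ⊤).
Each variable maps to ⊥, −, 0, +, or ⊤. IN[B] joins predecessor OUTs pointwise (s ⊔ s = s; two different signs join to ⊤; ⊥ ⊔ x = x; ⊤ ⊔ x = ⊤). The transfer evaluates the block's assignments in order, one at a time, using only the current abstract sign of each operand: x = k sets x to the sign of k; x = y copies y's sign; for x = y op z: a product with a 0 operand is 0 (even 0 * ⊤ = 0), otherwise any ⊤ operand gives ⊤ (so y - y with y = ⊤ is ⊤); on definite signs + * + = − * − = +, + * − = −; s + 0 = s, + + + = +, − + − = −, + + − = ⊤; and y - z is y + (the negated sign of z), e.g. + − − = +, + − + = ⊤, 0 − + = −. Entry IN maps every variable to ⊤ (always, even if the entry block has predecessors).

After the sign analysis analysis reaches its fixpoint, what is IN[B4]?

Per-block solution:
  B0:  IN=(all ⊤)  OUT=(all ⊤)
  B1:  IN=(all ⊤)  OUT={b:-, f:-; rest ⊤}
  B2:  IN={f:-; rest ⊤}  OUT={f:-; rest ⊤}
  B3:  IN={f:-; rest ⊤}  OUT={f:-; rest ⊤}
  B4:  IN={f:-; rest ⊤}  OUT=(all ⊤)
  B5:  IN=(all ⊤)  OUT=(all ⊤)
  B6:  IN=(all ⊤)  OUT={d:-; rest ⊤}
  B7:  IN={d:-; rest ⊤}  OUT={d:-; rest ⊤}
  B8:  IN=(all ⊤)  OUT={f:+; rest ⊤}

Merge at B4: IN[B4] = OUT[B3] = {a: ⊤, b: ⊤, c: ⊤, d: ⊤, e: ⊤, f: -}

Answer: {a: ⊤, b: ⊤, c: ⊤, d: ⊤, e: ⊤, f: -}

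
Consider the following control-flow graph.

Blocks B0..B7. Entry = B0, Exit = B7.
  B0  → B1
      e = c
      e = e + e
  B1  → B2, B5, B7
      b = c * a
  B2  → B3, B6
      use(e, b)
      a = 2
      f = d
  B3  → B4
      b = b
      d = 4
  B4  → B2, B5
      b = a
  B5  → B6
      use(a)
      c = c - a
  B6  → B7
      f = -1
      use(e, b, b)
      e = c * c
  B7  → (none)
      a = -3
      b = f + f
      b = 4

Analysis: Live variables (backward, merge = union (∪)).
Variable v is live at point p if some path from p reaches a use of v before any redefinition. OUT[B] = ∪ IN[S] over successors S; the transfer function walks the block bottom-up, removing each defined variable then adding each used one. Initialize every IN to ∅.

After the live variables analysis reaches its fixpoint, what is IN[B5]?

Fixpoint table:
  B0:   IN={a, c, d, f}   OUT={a, c, d, e, f}
  B1:   IN={a, c, d, e, f}   OUT={a, b, c, d, e, f}
  B2:   IN={b, c, d, e}   OUT={a, b, c, e}
  B3:   IN={a, b, c, e}   OUT={a, c, d, e}
  B4:   IN={a, c, d, e}   OUT={a, b, c, d, e}
  B5:   IN={a, b, c, e}   OUT={b, c, e}
  B6:   IN={b, c, e}   OUT={f}
  B7:   IN={f}   OUT={}

Merge at B5: OUT[B5] = IN[B6] = {b, c, e}
Applying B5's transfer function to that OUT value gives IN[B5] (row B5 above).

Answer: {a, b, c, e}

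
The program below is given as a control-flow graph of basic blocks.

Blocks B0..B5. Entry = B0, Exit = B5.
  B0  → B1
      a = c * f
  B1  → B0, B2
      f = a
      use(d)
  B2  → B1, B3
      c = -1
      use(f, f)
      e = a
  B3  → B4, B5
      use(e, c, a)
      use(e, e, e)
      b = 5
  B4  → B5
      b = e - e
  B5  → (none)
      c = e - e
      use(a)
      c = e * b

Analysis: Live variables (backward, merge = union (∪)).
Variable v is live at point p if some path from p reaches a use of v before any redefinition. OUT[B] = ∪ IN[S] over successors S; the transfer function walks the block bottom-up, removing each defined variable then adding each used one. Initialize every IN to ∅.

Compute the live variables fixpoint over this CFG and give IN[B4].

Answer: {a, e}

Trace:
Per-block solution:
  B0:   IN={c, d, f}   OUT={a, c, d}
  B1:   IN={a, c, d}   OUT={a, c, d, f}
  B2:   IN={a, d, f}   OUT={a, c, d, e}
  B3:   IN={a, c, e}   OUT={a, b, e}
  B4:   IN={a, e}   OUT={a, b, e}
  B5:   IN={a, b, e}   OUT={}

Merge at B4: OUT[B4] = IN[B5] = {a, b, e}
Applying B4's transfer function to that OUT value gives IN[B4] (row B4 above).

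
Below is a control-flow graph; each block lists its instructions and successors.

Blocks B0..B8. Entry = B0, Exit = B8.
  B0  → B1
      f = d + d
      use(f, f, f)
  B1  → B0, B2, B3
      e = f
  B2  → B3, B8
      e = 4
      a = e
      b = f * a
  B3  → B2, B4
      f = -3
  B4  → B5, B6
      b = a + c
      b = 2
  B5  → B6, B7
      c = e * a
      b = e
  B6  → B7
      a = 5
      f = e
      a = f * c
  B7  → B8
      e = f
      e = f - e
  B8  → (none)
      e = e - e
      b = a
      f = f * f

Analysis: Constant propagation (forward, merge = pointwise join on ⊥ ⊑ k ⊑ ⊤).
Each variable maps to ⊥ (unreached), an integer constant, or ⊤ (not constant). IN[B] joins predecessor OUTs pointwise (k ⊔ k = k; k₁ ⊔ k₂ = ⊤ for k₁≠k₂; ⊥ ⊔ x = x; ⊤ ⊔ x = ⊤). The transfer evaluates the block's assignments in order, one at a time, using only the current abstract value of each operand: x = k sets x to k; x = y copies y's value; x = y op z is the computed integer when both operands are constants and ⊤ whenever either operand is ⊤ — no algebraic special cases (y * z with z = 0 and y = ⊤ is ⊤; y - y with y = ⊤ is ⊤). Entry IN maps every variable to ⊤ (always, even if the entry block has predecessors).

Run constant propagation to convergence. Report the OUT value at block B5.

Converged values:
  B0:  IN=(all ⊤)  OUT=(all ⊤)
  B1:  IN=(all ⊤)  OUT=(all ⊤)
  B2:  IN=(all ⊤)  OUT={a:4, e:4; rest ⊤}
  B3:  IN=(all ⊤)  OUT={f:-3; rest ⊤}
  B4:  IN={f:-3; rest ⊤}  OUT={b:2, f:-3; rest ⊤}
  B5:  IN={b:2, f:-3; rest ⊤}  OUT={f:-3; rest ⊤}
  B6:  IN={f:-3; rest ⊤}  OUT=(all ⊤)
  B7:  IN=(all ⊤)  OUT=(all ⊤)
  B8:  IN=(all ⊤)  OUT=(all ⊤)

Merge at B5: IN[B5] = OUT[B4] = {a: ⊤, b: 2, c: ⊤, d: ⊤, e: ⊤, f: -3}
Applying B5's transfer function to that IN value gives OUT[B5] (row B5 above).

Answer: {a: ⊤, b: ⊤, c: ⊤, d: ⊤, e: ⊤, f: -3}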